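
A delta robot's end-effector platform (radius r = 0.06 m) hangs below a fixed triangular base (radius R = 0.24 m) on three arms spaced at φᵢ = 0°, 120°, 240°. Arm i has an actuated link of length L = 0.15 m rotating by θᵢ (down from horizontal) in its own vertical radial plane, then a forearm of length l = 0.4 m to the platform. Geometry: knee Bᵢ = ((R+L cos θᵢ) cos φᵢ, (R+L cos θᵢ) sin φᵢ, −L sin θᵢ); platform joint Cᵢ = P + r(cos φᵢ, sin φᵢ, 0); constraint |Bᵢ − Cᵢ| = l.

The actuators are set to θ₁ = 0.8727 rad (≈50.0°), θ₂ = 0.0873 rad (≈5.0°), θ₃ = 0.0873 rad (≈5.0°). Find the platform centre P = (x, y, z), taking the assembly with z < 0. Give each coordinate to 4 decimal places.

centre 1 = (0.2764·cos0.0°, 0.2764·sin0.0°, -0.1149) = (0.2764, 0.0000, -0.1149)
arm 2 at φ=120.0°: ρ2 = 0.3294;  centre 2 = (-0.1647, 0.2853, -0.0131)
arm 3 at φ=240.0°: ρ3 = 0.3294;  centre 3 = (-0.1647, -0.2853, -0.0131)
eliminate P² terms by subtracting sphere 1 from 2 and 3
[-0.8823 0.5706 0.2037]·P = 0.0191;  [-0.8823 -0.5706 0.2037]·P = 0.0191
Cramer: x(z) = -0.0216+0.2308z;  y(z) = 0.0000-0.0000z
quadratic in z: (1.0533)z²+(0.0922)z+(-0.0580)=0, √Δ=0.5027 → z ∈ {-0.2824, 0.1949}; z = -0.2824 (taking z<0)
x = -0.0868, y = 0.0000

(-0.0868, 0.0000, -0.2824)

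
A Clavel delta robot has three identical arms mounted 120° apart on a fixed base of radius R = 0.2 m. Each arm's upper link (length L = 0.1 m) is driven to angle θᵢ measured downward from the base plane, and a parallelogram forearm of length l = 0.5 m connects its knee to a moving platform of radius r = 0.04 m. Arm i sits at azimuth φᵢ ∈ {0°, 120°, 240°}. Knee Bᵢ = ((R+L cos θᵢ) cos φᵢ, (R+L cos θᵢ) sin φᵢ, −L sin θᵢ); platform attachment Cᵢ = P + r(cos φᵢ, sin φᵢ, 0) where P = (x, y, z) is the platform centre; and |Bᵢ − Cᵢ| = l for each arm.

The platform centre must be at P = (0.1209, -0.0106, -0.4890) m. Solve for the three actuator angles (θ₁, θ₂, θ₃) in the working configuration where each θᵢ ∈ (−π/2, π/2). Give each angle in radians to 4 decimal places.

θ₁ = 0.0876, θ₂ = 1.0472, θ₃ = 0.9597

arm 1 (φ=0.0°): x'=0.1209, y'=-0.0106
  A cos θ + B sin θ = C:  0.0391·cos θ + -0.4890·sin θ = -0.0038
  √(A²+B²)=0.4906;  θ1 = -1.4910+1.5786 ≈ 0.0876
φ2=120.0° → target in arm frame (-0.0696, -0.0994)
  A=0.2296, B=-0.4890, C=(l²−L²−A²−y'²−z²)/(2L)=-0.3087
  γ=atan2(-0.4890,0.2296)=-1.1318;  ψ=arccos(-0.5713)=2.1789;  θ2=γ+ψ≈1.0472
φ3=240.0° → target in arm frame (-0.0513, 0.1100)
  e−x'=0.2113;  (l²−L²−(e−x')²−y'²−z²)/2L = -0.2793
  √(A²+B²)=0.5327;  θ3 = -1.1630+2.1227 ≈ 0.9597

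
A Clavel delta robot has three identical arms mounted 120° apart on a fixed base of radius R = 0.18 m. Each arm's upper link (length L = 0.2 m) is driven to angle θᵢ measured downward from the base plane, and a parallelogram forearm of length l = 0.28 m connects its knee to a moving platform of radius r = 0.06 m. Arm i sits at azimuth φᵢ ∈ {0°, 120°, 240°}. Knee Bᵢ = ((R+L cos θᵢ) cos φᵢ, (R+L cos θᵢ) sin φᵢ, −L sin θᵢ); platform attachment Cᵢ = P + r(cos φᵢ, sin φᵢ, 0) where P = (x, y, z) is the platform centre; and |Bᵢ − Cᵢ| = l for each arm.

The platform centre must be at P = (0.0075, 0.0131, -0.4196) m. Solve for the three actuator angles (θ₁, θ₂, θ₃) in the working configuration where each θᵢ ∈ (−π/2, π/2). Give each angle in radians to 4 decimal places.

θ₁ = 1.3092, θ₂ = 1.3088, θ₃ = 1.3964

φ1=0.0° → target in arm frame (0.0075, 0.0131)
  A cos θ + B sin θ = C:  0.1125·cos θ + -0.4196·sin θ = -0.3762
  √(A²+B²)=0.4344;  θ1 = -1.3088+2.6180 ≈ 1.3092
rotate P by −φ2: (0.0076, -0.0130, -0.4196)
  A=0.1124, B=-0.4196, C=(l²−L²−A²−y'²−z²)/(2L)=-0.3762
  γ=atan2(-0.4196,0.1124)=-1.3091;  ψ=arccos(-0.8660)=2.6179;  θ2=γ+ψ≈1.3088
φ3=240.0° → target in arm frame (-0.0151, -0.0001)
  e−x'=0.1351;  (l²−L²−(e−x')²−y'²−z²)/2L = -0.3898
  θ3 = atan2(B,A) + arccos(C/0.4408) = 1.3964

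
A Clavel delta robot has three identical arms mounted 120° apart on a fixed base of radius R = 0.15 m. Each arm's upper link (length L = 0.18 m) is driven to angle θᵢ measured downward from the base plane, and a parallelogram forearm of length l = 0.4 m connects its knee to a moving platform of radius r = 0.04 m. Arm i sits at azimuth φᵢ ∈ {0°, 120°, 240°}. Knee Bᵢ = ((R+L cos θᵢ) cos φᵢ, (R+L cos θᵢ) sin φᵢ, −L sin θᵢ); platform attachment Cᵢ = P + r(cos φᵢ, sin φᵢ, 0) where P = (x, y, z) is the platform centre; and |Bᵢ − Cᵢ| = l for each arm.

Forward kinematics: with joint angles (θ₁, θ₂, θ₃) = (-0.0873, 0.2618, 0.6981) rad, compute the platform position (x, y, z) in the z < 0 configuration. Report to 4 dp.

centre 1 = (0.2893·cos0.0°, 0.2893·sin0.0°, 0.0157) = (0.2893, 0.0000, 0.0157)
φ2=120.0°: virtual centre (-0.1419, 0.2458, -0.0466), radius l
φ3=240.0°: virtual centre (-0.1239, -0.2147, -0.1157), radius l
eliminate P² terms by subtracting sphere 1 from 2 and 3
linear system: -0.8625x+0.4917y = -0.0012−-0.1246z; -0.8265x+-0.4294y = -0.0091−-0.2628z
Cramer: x(z) = 0.0064-0.2352z;  y(z) = 0.0088-0.1593z
quadratic in z: (1.0807)z²+(0.0989)z+(-0.0797)=0, √Δ=0.5951 → z ∈ {-0.3211, 0.2296}; z = -0.3211 (taking z<0)
x = 0.0819, y = 0.0600

(0.0819, 0.0600, -0.3211)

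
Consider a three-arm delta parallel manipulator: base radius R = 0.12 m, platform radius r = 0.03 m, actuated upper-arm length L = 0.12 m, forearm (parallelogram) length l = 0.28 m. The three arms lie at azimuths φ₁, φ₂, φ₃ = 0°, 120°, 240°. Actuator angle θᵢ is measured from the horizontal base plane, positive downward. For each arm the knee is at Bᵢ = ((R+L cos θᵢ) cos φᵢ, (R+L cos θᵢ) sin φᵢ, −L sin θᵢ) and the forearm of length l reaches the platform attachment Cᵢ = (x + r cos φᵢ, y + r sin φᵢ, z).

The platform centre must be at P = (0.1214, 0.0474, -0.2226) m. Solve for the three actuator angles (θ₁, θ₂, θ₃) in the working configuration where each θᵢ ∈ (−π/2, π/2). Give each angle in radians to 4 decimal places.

θ₁ = -0.3496, θ₂ = 0.6980, θ₃ = 1.1342

arm 1 (φ=0.0°): x'=0.1214, y'=0.0474
  e−x'=-0.0314;  (l²−L²−(e−x')²−y'²−z²)/2L = 0.0467
  γ=atan2(-0.2226,-0.0314)=-1.7109;  ψ=arccos(0.2079)=1.3614;  θ1=γ+ψ≈-0.3496
φ2=120.0° → target in arm frame (-0.0197, -0.1288)
  A=0.1097, B=-0.2226, C=(l²−L²−A²−y'²−z²)/(2L)=-0.0591
  θ2 = atan2(B,A) + arccos(C/0.2481) = 0.6980
rotate P by −φ3: (-0.1017, 0.0814, -0.2226)
  A=0.1917, B=-0.2226, C=(l²−L²−A²−y'²−z²)/(2L)=-0.1206
  γ=atan2(-0.2226,0.1917)=-0.8597;  ψ=arccos(-0.4106)=1.9939;  θ3=γ+ψ≈1.1342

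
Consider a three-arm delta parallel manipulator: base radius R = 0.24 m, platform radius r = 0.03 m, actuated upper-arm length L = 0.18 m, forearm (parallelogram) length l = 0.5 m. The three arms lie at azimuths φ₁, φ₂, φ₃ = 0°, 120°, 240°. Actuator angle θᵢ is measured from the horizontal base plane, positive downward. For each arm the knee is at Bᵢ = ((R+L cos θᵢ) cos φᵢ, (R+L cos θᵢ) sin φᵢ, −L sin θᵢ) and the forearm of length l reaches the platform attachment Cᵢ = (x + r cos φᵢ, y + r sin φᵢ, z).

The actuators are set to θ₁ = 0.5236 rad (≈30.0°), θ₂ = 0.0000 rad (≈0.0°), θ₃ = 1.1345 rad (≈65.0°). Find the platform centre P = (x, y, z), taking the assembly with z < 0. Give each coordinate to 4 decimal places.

(0.0174, 0.1541, -0.4137)

centre 1 = (0.3659·cos0.0°, 0.3659·sin0.0°, -0.0900) = (0.3659, 0.0000, -0.0900)
centre 2 = (0.3900·cos120.0°, 0.3900·sin120.0°, 0.0000) = (-0.1950, 0.3377, 0.0000)
arm 3 at φ=240.0°: ρ3 = 0.2861;  centre 3 = (-0.1430, -0.2477, -0.1631)
eliminate P² terms by subtracting sphere 1 from 2 and 3
[-1.1218 0.6755 0.1800]·P = 0.0101;  [-1.0178 -0.4955 -0.1463]·P = -0.0335
Cramer: x(z) = 0.0142-0.0077z;  y(z) = 0.0385-0.2793z
quadratic in z: (1.0781)z²+(0.1639)z+(-0.1167)=0, √Δ=0.7281 → z ∈ {-0.4137, 0.2617}; z = -0.4137 (taking z<0)
x = 0.0174, y = 0.1541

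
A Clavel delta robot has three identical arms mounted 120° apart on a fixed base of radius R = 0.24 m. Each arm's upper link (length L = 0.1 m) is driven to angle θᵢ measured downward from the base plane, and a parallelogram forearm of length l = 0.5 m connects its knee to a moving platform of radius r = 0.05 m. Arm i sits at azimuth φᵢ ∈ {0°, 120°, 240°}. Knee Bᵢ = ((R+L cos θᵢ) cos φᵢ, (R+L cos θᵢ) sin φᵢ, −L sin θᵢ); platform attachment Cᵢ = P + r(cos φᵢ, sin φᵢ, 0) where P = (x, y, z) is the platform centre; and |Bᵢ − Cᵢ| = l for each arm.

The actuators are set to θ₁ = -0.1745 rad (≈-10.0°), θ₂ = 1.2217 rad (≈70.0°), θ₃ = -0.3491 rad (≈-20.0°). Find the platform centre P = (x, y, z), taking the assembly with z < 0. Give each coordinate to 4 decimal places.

arm 1 at φ=0.0°: ρ1 = 0.2885;  S1 = (0.2885, 0.0000, 0.0174)
arm 2 at φ=120.0°: ρ2 = 0.2242;  S2 = (-0.1121, 0.1942, -0.0940)
S3 = (0.2840·cos240.0°, 0.2840·sin240.0°, 0.0342) = (-0.1420, -0.2459, 0.0342)
eliminate P² terms by subtracting sphere 1 from 2 and 3
linear system: -0.8012x+0.3883y = -0.0244−-0.2227z; -0.8609x+-0.4918y = -0.0017−0.0337z
det = 0.7284;  x = 0.0174+-0.1324z,  y = -0.0270+0.3002z
quadratic in z: (1.1077)z²+(0.0209)z+(-0.1755)=0, √Δ=0.8820 → z ∈ {-0.4076, 0.3887}; z = -0.4076 (taking z<0)
x = 0.0714, y = -0.1493

(0.0714, -0.1493, -0.4076)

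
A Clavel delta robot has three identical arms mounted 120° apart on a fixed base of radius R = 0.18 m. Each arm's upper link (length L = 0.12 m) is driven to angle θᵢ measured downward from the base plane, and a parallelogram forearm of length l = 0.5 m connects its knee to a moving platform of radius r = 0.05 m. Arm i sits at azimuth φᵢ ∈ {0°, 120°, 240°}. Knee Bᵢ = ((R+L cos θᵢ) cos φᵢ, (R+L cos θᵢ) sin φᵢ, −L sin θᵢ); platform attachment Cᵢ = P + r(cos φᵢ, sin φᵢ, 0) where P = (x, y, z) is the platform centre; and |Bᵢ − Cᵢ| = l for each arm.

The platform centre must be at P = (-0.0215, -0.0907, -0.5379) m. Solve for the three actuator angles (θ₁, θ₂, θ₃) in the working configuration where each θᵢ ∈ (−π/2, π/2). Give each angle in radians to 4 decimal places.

rotate P by −φ1: (-0.0215, -0.0907, -0.5379)
  A cos θ + B sin θ = C:  0.1515·cos θ + -0.5379·sin θ = -0.3538
  √(A²+B²)=0.5588;  θ1 = -1.2963+2.2564 ≈ 0.9601
rotate P by −φ2: (-0.0678, 0.0640, -0.5379)
  e−x'=0.1978;  (l²−L²−(e−x')²−y'²−z²)/2L = -0.4040
  θ2 = atan2(B,A) + arccos(C/0.5731) = 1.1346
rotate P by −φ3: (0.0893, 0.0267, -0.5379)
  A=0.0407, B=-0.5379, C=(l²−L²−A²−y'²−z²)/(2L)=-0.2338
  γ=atan2(-0.5379,0.0407)=-1.4953;  ψ=arccos(-0.4334)=2.0190;  θ3=γ+ψ≈0.5238

θ₁ = 0.9601, θ₂ = 1.1346, θ₃ = 0.5238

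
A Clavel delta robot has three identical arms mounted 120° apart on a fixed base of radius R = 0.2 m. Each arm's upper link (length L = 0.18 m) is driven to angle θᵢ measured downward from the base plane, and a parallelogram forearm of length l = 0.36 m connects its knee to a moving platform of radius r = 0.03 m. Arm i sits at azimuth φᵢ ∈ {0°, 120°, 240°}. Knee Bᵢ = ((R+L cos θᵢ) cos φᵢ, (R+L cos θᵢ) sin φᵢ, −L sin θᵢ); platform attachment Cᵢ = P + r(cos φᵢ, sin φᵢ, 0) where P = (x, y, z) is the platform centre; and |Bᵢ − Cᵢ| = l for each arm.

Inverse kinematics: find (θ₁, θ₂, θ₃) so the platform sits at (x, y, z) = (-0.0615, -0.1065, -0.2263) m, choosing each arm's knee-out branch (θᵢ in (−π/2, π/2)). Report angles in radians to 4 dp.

arm 1 (φ=0.0°): x'=-0.0615, y'=-0.1065
  A=0.2315, B=-0.2263, C=(l²−L²−A²−y'²−z²)/(2L)=-0.0526
  θ1 = atan2(B,A) + arccos(C/0.3237) = 0.9600
arm 2 (φ=120.0°): x'=-0.0615, y'=0.1065
  A cos θ + B sin θ = C:  0.2315·cos θ + -0.2263·sin θ = -0.0526
  γ=atan2(-0.2263,0.2315)=-0.7741;  ψ=arccos(-0.1625)=1.7340;  θ2=γ+ψ≈0.9600
arm 3 (φ=240.0°): x'=0.1230, y'=0.0000
  A cos θ + B sin θ = C:  0.0470·cos θ + -0.2263·sin θ = 0.1216
  √(A²+B²)=0.2311;  θ3 = -1.3659+1.0168 ≈ -0.3492

θ₁ = 0.9600, θ₂ = 0.9600, θ₃ = -0.3492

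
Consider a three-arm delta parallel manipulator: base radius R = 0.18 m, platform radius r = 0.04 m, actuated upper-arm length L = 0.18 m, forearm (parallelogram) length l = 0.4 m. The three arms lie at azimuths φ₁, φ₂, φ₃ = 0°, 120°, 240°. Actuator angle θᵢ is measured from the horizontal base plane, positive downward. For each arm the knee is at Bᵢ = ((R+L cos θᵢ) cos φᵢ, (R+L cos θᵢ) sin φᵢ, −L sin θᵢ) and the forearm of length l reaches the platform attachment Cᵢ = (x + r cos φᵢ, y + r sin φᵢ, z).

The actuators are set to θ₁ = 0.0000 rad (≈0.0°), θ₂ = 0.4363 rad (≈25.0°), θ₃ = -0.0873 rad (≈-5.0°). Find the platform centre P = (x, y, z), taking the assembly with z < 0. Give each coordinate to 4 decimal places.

arm 1 at φ=0.0°: ρ1 = 0.3200;  centre 1 = (0.3200, 0.0000, 0.0000)
arm 2 at φ=120.0°: ρ2 = 0.3031;  centre 2 = (-0.1516, 0.2625, -0.0761)
centre 3 = (0.3193·cos240.0°, 0.3193·sin240.0°, 0.0157) = (-0.1597, -0.2765, 0.0157)
eliminate P² terms by subtracting sphere 1 from 2 and 3
[-0.9431 0.5251 -0.1521]·P = -0.0047;  [-0.9593 -0.5531 0.0314]·P = -0.0002
Cramer: x(z) = 0.0026-0.0660z;  y(z) = -0.0042+0.1712z
quadratic in z: (1.0337)z²+(0.0404)z+(-0.0593)=0, √Δ=0.4967 → z ∈ {-0.2598, 0.2207}; z = -0.2598 (taking z<0)
x = 0.0198, y = -0.0487

(0.0198, -0.0487, -0.2598)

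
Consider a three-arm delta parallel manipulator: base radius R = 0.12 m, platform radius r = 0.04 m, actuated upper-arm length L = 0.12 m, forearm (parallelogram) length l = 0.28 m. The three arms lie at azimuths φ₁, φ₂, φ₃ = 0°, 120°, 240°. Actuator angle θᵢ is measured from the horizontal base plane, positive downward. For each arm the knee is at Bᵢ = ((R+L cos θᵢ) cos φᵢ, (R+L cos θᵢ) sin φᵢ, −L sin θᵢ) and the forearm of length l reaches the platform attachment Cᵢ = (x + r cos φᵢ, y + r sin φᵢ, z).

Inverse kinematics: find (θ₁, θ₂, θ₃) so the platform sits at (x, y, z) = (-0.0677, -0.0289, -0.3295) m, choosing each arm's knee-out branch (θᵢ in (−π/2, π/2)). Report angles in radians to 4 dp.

arm 1 (φ=0.0°): x'=-0.0677, y'=-0.0289
  e−x'=0.1477;  (l²−L²−(e−x')²−y'²−z²)/2L = -0.2801
  γ=atan2(-0.3295,0.1477)=-1.1494;  ψ=arccos(-0.7757)=2.4586;  θ1=γ+ψ≈1.3092
arm 2 (φ=120.0°): x'=0.0088, y'=0.0731
  A=0.0712, B=-0.3295, C=(l²−L²−A²−y'²−z²)/(2L)=-0.2291
  √(A²+B²)=0.3371;  θ2 = -1.3580+2.3179 ≈ 0.9599
arm 3 (φ=240.0°): x'=0.0589, y'=-0.0442
  A cos θ + B sin θ = C:  0.0211·cos θ + -0.3295·sin θ = -0.1957
  √(A²+B²)=0.3302;  θ3 = -1.5068+2.2052 ≈ 0.6984

θ₁ = 1.3092, θ₂ = 0.9599, θ₃ = 0.6984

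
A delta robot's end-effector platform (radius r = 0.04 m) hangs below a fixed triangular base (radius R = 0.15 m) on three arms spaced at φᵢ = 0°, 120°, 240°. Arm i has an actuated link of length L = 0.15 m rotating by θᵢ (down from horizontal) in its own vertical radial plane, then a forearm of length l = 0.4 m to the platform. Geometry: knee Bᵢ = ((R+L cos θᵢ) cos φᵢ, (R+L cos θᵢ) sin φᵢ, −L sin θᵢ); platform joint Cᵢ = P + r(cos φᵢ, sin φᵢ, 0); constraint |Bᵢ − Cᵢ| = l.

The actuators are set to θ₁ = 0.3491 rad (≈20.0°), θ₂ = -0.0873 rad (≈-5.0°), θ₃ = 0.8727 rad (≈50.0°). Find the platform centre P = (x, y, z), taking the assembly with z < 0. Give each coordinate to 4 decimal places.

arm 1 at φ=0.0°: ρ1 = 0.2510;  centre 1 = (0.2510, 0.0000, -0.0513)
arm 2 at φ=120.0°: ρ2 = 0.2594;  centre 2 = (-0.1297, 0.2247, 0.0131)
centre 3 = (0.2064·cos240.0°, 0.2064·sin240.0°, -0.1149) = (-0.1032, -0.1788, -0.1149)
subtract pairs → two planes through P
[-0.7613 0.4493 0.1288]·P = 0.0019;  [-0.7083 -0.3575 -0.1272]·P = -0.0098
det = 0.5905;  x = 0.0063+-0.0188z,  y = 0.0149+-0.3185z
into |P−centre ₁|² = l²: 1.1018z² + 0.1024z + -0.0973 = 0;  Δ = 0.4393;  z = -0.3472 or 0.2543 → z<0 root = -0.3472
x = 0.0129, y = 0.1255

(0.0129, 0.1255, -0.3472)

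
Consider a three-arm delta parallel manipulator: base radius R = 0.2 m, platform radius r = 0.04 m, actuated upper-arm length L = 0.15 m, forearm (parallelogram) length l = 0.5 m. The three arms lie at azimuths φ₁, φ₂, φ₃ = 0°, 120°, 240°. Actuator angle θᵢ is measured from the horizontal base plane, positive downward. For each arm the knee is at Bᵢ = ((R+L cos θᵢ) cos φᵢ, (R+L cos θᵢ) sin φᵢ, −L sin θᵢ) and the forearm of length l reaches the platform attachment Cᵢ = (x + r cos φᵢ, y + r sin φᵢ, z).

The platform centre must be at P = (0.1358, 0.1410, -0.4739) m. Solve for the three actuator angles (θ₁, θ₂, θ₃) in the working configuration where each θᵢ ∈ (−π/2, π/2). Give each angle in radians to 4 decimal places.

arm 1 (φ=0.0°): x'=0.1358, y'=0.1410
  A cos θ + B sin θ = C:  0.0242·cos θ + -0.4739·sin θ = -0.0585
  θ1 = atan2(B,A) + arccos(C/0.4745) = 0.1746
rotate P by −φ2: (0.0542, -0.1881, -0.4739)
  e−x'=0.1058;  (l²−L²−(e−x')²−y'²−z²)/2L = -0.1455
  √(A²+B²)=0.4856;  θ2 = -1.3512+1.8752 ≈ 0.5240
φ3=240.0° → target in arm frame (-0.1900, 0.0471)
  e−x'=0.3500;  (l²−L²−(e−x')²−y'²−z²)/2L = -0.4060
  √(A²+B²)=0.5891;  θ3 = -0.9346+2.3311 ≈ 1.3965

θ₁ = 0.1746, θ₂ = 0.5240, θ₃ = 1.3965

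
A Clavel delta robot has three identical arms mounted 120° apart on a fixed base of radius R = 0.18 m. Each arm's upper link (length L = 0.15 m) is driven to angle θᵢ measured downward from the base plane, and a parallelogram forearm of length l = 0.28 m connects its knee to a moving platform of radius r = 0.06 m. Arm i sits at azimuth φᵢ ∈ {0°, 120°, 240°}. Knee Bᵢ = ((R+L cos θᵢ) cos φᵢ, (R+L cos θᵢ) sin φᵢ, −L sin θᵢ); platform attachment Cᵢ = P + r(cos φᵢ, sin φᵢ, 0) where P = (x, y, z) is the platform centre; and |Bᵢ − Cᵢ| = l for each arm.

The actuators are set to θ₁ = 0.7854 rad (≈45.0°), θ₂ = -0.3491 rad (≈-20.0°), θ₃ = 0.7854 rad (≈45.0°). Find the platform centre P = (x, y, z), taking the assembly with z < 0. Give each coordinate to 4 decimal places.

φ1=0.0°: virtual centre (0.2261, 0.0000, -0.1061), radius l
arm 2 at φ=120.0°: (R−r)+L cos θ2 = 0.2610;  S2 = (-0.1305, 0.2260, 0.0513)
arm 3 at φ=240.0°: (R−r)+L cos θ3 = 0.2261;  S3 = (-0.1130, -0.1958, -0.1061)
|S₂|²−|S₁|² = 0.0084;  |S₃|²−|S₁|² = 0.0000
plane₁₂: -0.7131x+0.4520y+0.3147z = 0.0084
det = 0.5857;  x = -0.0056+0.2104z,  y = 0.0097+-0.3644z
into |P−S₁|² = l²: 1.1771z² + 0.1076z + -0.0134 = 0;  Δ = 0.0746;  z = -0.1617 or 0.0703 → z<0 root = -0.1617
x = -0.0396, y = 0.0686

(-0.0396, 0.0686, -0.1617)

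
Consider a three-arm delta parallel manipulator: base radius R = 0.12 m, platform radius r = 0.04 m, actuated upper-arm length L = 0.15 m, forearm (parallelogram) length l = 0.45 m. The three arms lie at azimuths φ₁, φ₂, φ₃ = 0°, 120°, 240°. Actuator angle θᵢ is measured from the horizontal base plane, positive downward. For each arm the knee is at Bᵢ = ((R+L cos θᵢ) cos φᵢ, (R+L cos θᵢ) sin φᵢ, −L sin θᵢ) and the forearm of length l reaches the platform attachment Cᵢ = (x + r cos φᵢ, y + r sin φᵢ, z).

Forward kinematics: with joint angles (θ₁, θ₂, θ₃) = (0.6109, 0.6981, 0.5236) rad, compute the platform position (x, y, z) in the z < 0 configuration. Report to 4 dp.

arm 1 at φ=0.0°: ρ1 = 0.2029;  centre 1 = (0.2029, 0.0000, -0.0860)
φ2=120.0°: virtual centre (-0.0975, 0.1688, -0.0964), radius l
arm 3 at φ=240.0°: ρ3 = 0.2099;  centre 3 = (-0.1050, -0.1818, -0.0750)
|centre ₂|²−|centre ₁|² = -0.0013;  |centre ₃|²−|centre ₁|² = 0.0011
linear system: -0.6006x+0.3376y = -0.0013−-0.0207z; -0.6156x+-0.3636y = 0.0011−0.0221z
Cramer: x(z) = 0.0002-0.0002z;  y(z) = -0.0034+0.0611z
quadratic in z: (1.0037)z²+(0.1717)z+(-0.1540)=0, √Δ=0.8049 → z ∈ {-0.4865, 0.3154}; z = -0.4865 (taking z<0)
x = 0.0003, y = -0.0331

(0.0003, -0.0331, -0.4865)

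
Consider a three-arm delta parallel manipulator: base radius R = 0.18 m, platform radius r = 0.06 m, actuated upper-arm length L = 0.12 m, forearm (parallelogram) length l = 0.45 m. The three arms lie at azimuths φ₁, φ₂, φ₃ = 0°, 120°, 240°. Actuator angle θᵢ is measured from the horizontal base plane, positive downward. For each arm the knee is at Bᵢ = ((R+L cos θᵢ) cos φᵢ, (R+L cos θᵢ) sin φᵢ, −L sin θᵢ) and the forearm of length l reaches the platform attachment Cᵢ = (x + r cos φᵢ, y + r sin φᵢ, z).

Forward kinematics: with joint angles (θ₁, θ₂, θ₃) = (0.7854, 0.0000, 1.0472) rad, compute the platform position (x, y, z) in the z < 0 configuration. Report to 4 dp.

(-0.0365, 0.1417, -0.4372)

arm 1 at φ=0.0°: (R−r)+L cos θ1 = 0.2049;  S1 = (0.2049, 0.0000, -0.0849)
φ2=120.0°: virtual centre (-0.1200, 0.2078, 0.0000), radius l
φ3=240.0°: virtual centre (-0.0900, -0.1559, -0.1039), radius l
subtract pairs → two planes through P
[-0.6497 0.4157 0.1697]·P = 0.0084;  [-0.5897 -0.3118 -0.0381]·P = -0.0060
Cramer: x(z) = -0.0003+0.0828z;  y(z) = 0.0198-0.2789z
quadratic in z: (1.0846)z²+(0.1247)z+(-0.1528)=0, √Δ=0.8237 → z ∈ {-0.4372, 0.3222}; z = -0.4372 (taking z<0)
x = -0.0365, y = 0.1417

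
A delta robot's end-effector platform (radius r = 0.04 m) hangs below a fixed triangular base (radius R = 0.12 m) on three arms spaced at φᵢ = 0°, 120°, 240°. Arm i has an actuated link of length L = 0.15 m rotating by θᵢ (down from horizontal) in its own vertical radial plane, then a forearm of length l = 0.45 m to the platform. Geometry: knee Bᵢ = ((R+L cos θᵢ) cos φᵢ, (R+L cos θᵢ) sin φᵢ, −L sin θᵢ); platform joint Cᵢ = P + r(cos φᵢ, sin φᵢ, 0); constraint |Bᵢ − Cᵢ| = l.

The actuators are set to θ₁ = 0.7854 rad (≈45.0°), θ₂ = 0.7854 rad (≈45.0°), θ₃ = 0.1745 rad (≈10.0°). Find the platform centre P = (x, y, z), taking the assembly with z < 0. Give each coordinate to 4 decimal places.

(-0.0631, -0.1093, -0.4645)

arm 1 at φ=0.0°: (R−r)+L cos θ1 = 0.1861;  O1 = (0.1861, 0.0000, -0.1061)
O2 = (0.1861·cos120.0°, 0.1861·sin120.0°, -0.1061) = (-0.0930, 0.1611, -0.1061)
φ3=240.0°: virtual centre (-0.1139, -0.1972, -0.0260), radius l
eliminate P² terms by subtracting sphere 1 from 2 and 3
linear system: -0.5582x+0.3223y = 0.0000−0.0000z; -0.5999x+-0.3944y = 0.0067−0.1600z
det = 0.4135;  x = -0.0052+0.1247z,  y = -0.0090+0.2161z
into |P−O₁|² = l²: 1.0622z² + 0.1605z + -0.1546 = 0;  Δ = 0.6826;  z = -0.4645 or 0.3133 → z<0 root = -0.4645
x = -0.0631, y = -0.1093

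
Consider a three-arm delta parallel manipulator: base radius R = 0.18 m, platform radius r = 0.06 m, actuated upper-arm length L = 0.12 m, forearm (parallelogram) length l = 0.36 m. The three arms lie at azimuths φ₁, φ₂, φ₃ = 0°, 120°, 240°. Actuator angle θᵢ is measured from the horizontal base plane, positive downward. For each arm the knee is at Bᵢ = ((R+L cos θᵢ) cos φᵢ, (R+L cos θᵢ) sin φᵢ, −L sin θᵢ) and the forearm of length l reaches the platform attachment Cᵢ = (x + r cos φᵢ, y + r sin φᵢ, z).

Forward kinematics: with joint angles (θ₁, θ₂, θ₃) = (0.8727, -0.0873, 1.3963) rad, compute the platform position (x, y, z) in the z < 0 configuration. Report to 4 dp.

φ1=0.0°: virtual centre (0.1971, 0.0000, -0.0919), radius l
centre 2 = (0.2395·cos120.0°, 0.2395·sin120.0°, 0.0105) = (-0.1198, 0.2075, 0.0105)
φ3=240.0°: virtual centre (-0.0704, -0.1220, -0.1182), radius l
|centre ₂|²−|centre ₁|² = 0.0102;  |centre ₃|²−|centre ₁|² = -0.0135
linear system: -0.6338x+0.4149y = 0.0102−0.2048z; -0.5351x+-0.2439y = -0.0135−-0.0525z
Cramer: x(z) = 0.0083+0.0748z;  y(z) = 0.0372-0.3793z
sphere 1 gives Az²+Bz+C=0 with A=1.1495, B=0.1274, C=-0.0841;  B²−4AC=0.4029;  roots -0.3315, 0.2207;  negative root z = -0.3315
x = -0.0165, y = 0.1629

(-0.0165, 0.1629, -0.3315)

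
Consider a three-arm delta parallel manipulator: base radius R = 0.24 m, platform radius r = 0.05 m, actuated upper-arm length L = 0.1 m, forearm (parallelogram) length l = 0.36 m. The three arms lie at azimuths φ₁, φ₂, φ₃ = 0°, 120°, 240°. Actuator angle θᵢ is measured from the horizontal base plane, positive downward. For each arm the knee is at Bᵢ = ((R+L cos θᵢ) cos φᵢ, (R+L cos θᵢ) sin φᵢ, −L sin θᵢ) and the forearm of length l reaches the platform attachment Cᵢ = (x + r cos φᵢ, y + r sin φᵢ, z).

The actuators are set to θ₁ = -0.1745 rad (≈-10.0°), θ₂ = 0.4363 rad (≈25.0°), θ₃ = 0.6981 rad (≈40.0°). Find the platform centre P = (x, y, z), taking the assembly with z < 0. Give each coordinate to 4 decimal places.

(0.0485, 0.0180, -0.2504)

centre 1 = (0.2885·cos0.0°, 0.2885·sin0.0°, 0.0174) = (0.2885, 0.0000, 0.0174)
centre 2 = (0.2806·cos120.0°, 0.2806·sin120.0°, -0.0423) = (-0.1403, 0.2430, -0.0423)
centre 3 = (0.2666·cos240.0°, 0.2666·sin240.0°, -0.0643) = (-0.1333, -0.2309, -0.0643)
eliminate P² terms by subtracting sphere 1 from 2 and 3
[-0.8576 0.4861 -0.1192]·P = -0.0030;  [-0.8436 -0.4618 -0.1633]·P = -0.0083
Cramer: x(z) = 0.0067-0.1668z;  y(z) = 0.0057-0.0489z
into |P−centre ₁|² = l²: 1.0302z² + 0.0587z + -0.0499 = 0;  Δ = 0.2090;  z = -0.2504 or 0.1934 → z<0 root = -0.2504
x = 0.0485, y = 0.0180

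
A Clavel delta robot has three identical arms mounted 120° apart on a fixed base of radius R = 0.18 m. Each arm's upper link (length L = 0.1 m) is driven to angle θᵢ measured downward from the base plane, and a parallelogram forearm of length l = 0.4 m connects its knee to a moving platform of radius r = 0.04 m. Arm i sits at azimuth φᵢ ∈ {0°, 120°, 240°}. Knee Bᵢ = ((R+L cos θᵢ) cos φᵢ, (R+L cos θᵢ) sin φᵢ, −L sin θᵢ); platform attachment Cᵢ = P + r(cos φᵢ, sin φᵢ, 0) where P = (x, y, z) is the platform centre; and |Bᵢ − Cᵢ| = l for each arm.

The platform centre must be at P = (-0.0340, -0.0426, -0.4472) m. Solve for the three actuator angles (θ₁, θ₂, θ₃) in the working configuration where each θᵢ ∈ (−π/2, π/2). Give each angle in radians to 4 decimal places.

θ₁ = 1.3971, θ₂ = 1.3092, θ₃ = 0.8730

arm 1 (φ=0.0°): x'=-0.0340, y'=-0.0426
  A=0.1740, B=-0.4472, C=(l²−L²−A²−y'²−z²)/(2L)=-0.4104
  θ1 = atan2(B,A) + arccos(C/0.4799) = 1.3971
arm 2 (φ=120.0°): x'=-0.0199, y'=0.0507
  A=0.1599, B=-0.4472, C=(l²−L²−A²−y'²−z²)/(2L)=-0.3906
  γ=atan2(-0.4472,0.1599)=-1.2274;  ψ=arccos(-0.8225)=2.5367;  θ2=γ+ψ≈1.3092
arm 3 (φ=240.0°): x'=0.0539, y'=-0.0081
  A=0.0861, B=-0.4472, C=(l²−L²−A²−y'²−z²)/(2L)=-0.2873
  γ=atan2(-0.4472,0.0861)=-1.3806;  ψ=arccos(-0.6309)=2.2536;  θ3=γ+ψ≈0.8730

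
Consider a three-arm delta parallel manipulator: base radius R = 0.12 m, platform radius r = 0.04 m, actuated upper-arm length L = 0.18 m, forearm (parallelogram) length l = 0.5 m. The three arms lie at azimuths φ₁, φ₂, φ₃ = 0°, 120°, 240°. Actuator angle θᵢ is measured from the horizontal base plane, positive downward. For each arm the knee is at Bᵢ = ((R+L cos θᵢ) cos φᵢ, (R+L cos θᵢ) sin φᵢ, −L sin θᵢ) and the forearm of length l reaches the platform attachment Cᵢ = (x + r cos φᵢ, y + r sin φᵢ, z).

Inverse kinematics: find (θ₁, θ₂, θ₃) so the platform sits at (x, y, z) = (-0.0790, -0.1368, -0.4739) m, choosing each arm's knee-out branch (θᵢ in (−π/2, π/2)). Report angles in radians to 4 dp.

arm 1 (φ=0.0°): x'=-0.0790, y'=-0.1368
  A=0.1590, B=-0.4739, C=(l²−L²−A²−y'²−z²)/(2L)=-0.1416
  γ=atan2(-0.4739,0.1590)=-1.2471;  ψ=arccos(-0.2833)=1.8580;  θ1=γ+ψ≈0.6109
φ2=120.0° → target in arm frame (-0.0790, 0.1368)
  A cos θ + B sin θ = C:  0.1590·cos θ + -0.4739·sin θ = -0.1416
  θ2 = atan2(B,A) + arccos(C/0.4999) = 0.6109
φ3=240.0° → target in arm frame (0.1580, 0.0000)
  A cos θ + B sin θ = C:  -0.0780·cos θ + -0.4739·sin θ = -0.0363
  θ3 = atan2(B,A) + arccos(C/0.4803) = -0.0875

θ₁ = 0.6109, θ₂ = 0.6109, θ₃ = -0.0875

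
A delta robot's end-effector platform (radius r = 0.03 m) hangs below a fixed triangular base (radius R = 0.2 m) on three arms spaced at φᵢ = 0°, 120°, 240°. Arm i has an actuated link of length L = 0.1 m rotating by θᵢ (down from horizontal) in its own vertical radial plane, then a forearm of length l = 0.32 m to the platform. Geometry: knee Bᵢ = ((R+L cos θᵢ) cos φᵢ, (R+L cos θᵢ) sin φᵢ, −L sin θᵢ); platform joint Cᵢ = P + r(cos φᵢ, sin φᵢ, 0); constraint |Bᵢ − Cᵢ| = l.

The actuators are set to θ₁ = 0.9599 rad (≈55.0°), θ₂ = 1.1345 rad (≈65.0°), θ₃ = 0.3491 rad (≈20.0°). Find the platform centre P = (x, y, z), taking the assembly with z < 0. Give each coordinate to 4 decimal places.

(-0.0172, -0.0585, -0.2798)

S1 = (0.2274·cos0.0°, 0.2274·sin0.0°, -0.0819) = (0.2274, 0.0000, -0.0819)
arm 2 at φ=120.0°: e+L cos θ2 = 0.2123;  S2 = (-0.1061, 0.1838, -0.0906)
arm 3 at φ=240.0°: e+L cos θ3 = 0.2640;  S3 = (-0.1320, -0.2286, -0.0342)
subtract pairs → two planes through P
[-0.6670 0.3676 -0.0174]·P = -0.0051;  [-0.7187 -0.4572 0.0954]·P = 0.0124
Cramer: x(z) = -0.0039+0.0476z;  y(z) = -0.0211+0.1338z
into |P−S₁|² = l²: 1.0202z² + 0.1362z + -0.0418 = 0;  Δ = 0.1889;  z = -0.2798 or 0.1463 → z<0 root = -0.2798
x = -0.0172, y = -0.0585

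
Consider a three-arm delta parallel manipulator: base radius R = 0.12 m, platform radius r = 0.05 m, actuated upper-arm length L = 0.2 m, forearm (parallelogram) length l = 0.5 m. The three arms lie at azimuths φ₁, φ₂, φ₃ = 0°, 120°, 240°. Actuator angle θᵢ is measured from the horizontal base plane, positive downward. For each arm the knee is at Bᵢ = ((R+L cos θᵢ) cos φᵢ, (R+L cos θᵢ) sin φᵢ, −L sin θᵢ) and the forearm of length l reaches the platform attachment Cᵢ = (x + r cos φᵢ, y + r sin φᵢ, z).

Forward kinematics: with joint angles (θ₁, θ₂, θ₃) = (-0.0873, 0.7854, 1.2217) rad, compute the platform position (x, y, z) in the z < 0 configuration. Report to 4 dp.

(0.2680, 0.1210, -0.4677)

O1 = (0.2692·cos0.0°, 0.2692·sin0.0°, 0.0174) = (0.2692, 0.0000, 0.0174)
O2 = (0.2114·cos120.0°, 0.2114·sin120.0°, -0.1414) = (-0.1057, 0.1831, -0.1414)
arm 3 at φ=240.0°: e+L cos θ3 = 0.1384;  O3 = (-0.0692, -0.1199, -0.1879)
subtract pairs → two planes through P
[-0.7499 0.3662 -0.3177]·P = -0.0081;  [-0.6769 -0.2397 -0.4107]·P = -0.0183
det = 0.4276;  x = 0.0202+-0.5298z,  y = 0.0193+-0.2174z
sphere 1 gives Az²+Bz+C=0 with A=1.3280, B=0.2206, C=-0.1873;  B²−4AC=1.0437;  roots -0.4677, 0.3016;  negative root z = -0.4677
x = 0.2680, y = 0.1210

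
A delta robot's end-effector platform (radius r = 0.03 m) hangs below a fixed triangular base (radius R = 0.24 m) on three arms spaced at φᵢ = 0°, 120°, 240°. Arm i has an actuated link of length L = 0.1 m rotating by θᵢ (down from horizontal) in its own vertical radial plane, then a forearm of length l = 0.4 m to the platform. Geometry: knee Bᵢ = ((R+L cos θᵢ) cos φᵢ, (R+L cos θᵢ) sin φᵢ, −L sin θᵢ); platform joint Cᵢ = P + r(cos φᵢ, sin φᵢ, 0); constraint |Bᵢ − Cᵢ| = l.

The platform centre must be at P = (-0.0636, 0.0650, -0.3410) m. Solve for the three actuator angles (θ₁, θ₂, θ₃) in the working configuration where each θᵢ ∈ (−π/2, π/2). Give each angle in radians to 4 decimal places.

θ₁ = 1.2216, θ₂ = 0.0872, θ₃ = 0.9596

rotate P by −φ1: (-0.0636, 0.0650, -0.3410)
  A cos θ + B sin θ = C:  0.2736·cos θ + -0.3410·sin θ = -0.2268
  √(A²+B²)=0.4372;  θ1 = -0.8946+2.1162 ≈ 1.2216
arm 2 (φ=120.0°): x'=0.0881, y'=0.0226
  A=0.1219, B=-0.3410, C=(l²−L²−A²−y'²−z²)/(2L)=0.0917
  γ=atan2(-0.3410,0.1219)=-1.2275;  ψ=arccos(0.2533)=1.3147;  θ2=γ+ψ≈0.0872
arm 3 (φ=240.0°): x'=-0.0245, y'=-0.0876
  A=0.2345, B=-0.3410, C=(l²−L²−A²−y'²−z²)/(2L)=-0.1447
  θ3 = atan2(B,A) + arccos(C/0.4138) = 0.9596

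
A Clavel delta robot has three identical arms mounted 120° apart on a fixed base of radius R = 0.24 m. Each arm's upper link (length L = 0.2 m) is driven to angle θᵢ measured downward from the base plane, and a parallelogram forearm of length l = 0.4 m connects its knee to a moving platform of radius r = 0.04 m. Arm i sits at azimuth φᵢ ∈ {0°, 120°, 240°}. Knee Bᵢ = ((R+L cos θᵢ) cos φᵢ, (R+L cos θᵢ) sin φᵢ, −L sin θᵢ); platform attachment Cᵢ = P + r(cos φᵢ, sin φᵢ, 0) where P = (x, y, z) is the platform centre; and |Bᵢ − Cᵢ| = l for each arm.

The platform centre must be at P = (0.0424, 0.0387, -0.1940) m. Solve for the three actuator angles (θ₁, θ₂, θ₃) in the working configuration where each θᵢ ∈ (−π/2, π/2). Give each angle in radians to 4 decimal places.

θ₁ = 0.0874, θ₂ = 0.3492, θ₃ = 0.7853

φ1=0.0° → target in arm frame (0.0424, 0.0387)
  e−x'=0.1576;  (l²−L²−(e−x')²−y'²−z²)/2L = 0.1401
  θ1 = atan2(B,A) + arccos(C/0.2499) = 0.0874
rotate P by −φ2: (0.0123, -0.0561, -0.1940)
  A=0.1877, B=-0.1940, C=(l²−L²−A²−y'²−z²)/(2L)=0.1100
  γ=atan2(-0.1940,0.1877)=-0.8019;  ψ=arccos(0.4075)=1.1511;  θ2=γ+ψ≈0.3492
arm 3 (φ=240.0°): x'=-0.0547, y'=0.0174
  e−x'=0.2547;  (l²−L²−(e−x')²−y'²−z²)/2L = 0.0430
  θ3 = atan2(B,A) + arccos(C/0.3202) = 0.7853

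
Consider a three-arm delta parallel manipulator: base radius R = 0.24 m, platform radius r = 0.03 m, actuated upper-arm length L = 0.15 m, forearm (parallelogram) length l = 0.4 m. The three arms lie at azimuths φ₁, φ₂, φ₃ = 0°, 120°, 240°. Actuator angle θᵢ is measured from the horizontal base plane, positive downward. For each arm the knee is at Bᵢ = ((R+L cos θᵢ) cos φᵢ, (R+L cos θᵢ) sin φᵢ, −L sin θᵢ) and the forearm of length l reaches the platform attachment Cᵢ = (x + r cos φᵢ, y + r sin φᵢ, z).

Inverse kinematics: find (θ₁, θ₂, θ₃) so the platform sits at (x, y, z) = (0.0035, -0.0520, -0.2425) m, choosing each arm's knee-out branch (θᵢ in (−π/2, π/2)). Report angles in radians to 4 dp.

θ₁ = 0.3489, θ₂ = 0.6983, θ₃ = -0.0006

arm 1 (φ=0.0°): x'=0.0035, y'=-0.0520
  A=0.2065, B=-0.2425, C=(l²−L²−A²−y'²−z²)/(2L)=0.1112
  θ1 = atan2(B,A) + arccos(C/0.3185) = 0.3489
φ2=120.0° → target in arm frame (-0.0468, 0.0230)
  A cos θ + B sin θ = C:  0.2568·cos θ + -0.2425·sin θ = 0.0408
  θ2 = atan2(B,A) + arccos(C/0.3532) = 0.6983
arm 3 (φ=240.0°): x'=0.0433, y'=0.0290
  A cos θ + B sin θ = C:  0.1667·cos θ + -0.2425·sin θ = 0.1669
  √(A²+B²)=0.2943;  θ3 = -0.9685+0.9679 ≈ -0.0006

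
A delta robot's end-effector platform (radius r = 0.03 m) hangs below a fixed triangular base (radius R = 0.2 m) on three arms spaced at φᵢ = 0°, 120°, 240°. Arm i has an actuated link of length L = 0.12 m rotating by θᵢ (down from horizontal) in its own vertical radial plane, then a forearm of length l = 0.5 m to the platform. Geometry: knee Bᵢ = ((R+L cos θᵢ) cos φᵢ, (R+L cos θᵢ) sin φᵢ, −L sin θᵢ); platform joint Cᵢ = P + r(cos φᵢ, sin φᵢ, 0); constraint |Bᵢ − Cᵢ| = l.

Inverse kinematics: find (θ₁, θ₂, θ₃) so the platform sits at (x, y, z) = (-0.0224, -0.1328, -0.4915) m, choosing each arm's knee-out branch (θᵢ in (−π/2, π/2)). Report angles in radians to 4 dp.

θ₁ = 0.8722, θ₂ = 1.2211, θ₃ = 0.1742

rotate P by −φ1: (-0.0224, -0.1328, -0.4915)
  A cos θ + B sin θ = C:  0.1924·cos θ + -0.4915·sin θ = -0.2526
  √(A²+B²)=0.5278;  θ1 = -1.1977+2.0698 ≈ 0.8722
rotate P by −φ2: (-0.1038, 0.0858, -0.4915)
  e−x'=0.2738;  (l²−L²−(e−x')²−y'²−z²)/2L = -0.3679
  γ=atan2(-0.4915,0.2738)=-1.0625;  ψ=arccos(-0.6540)=2.2836;  θ2=γ+ψ≈1.2211
arm 3 (φ=240.0°): x'=0.1262, y'=0.0470
  e−x'=0.0438;  (l²−L²−(e−x')²−y'²−z²)/2L = -0.0421
  θ3 = atan2(B,A) + arccos(C/0.4934) = 0.1742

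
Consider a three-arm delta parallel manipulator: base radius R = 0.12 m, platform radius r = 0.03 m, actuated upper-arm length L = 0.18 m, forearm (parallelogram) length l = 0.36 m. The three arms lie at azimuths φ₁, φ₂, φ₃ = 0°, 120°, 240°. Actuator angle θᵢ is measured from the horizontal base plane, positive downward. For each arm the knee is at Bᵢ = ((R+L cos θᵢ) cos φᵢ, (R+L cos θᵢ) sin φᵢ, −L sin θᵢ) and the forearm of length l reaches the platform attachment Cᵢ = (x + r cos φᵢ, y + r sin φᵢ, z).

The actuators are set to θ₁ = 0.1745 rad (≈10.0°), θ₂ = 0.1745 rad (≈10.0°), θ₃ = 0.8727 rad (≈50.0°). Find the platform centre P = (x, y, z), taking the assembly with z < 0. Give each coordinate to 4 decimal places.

arm 1 at φ=0.0°: (R−r)+L cos θ1 = 0.2673;  S1 = (0.2673, 0.0000, -0.0313)
S2 = (0.2673·cos120.0°, 0.2673·sin120.0°, -0.0313) = (-0.1336, 0.2315, -0.0313)
arm 3 at φ=240.0°: (R−r)+L cos θ3 = 0.2057;  S3 = (-0.1028, -0.1781, -0.1379)
subtract pairs → two planes through P
[-0.8018 0.4629 0.0000]·P = 0.0000;  [-0.7402 -0.3563 -0.2133]·P = -0.0111
Cramer: x(z) = 0.0082-0.1571z;  y(z) = 0.0141-0.2722z
into |P−S₁|² = l²: 1.0988z² + 0.1362z + -0.0613 = 0;  Δ = 0.2879;  z = -0.3062 or 0.1822 → z<0 root = -0.3062
x = 0.0563, y = 0.0975

(0.0563, 0.0975, -0.3062)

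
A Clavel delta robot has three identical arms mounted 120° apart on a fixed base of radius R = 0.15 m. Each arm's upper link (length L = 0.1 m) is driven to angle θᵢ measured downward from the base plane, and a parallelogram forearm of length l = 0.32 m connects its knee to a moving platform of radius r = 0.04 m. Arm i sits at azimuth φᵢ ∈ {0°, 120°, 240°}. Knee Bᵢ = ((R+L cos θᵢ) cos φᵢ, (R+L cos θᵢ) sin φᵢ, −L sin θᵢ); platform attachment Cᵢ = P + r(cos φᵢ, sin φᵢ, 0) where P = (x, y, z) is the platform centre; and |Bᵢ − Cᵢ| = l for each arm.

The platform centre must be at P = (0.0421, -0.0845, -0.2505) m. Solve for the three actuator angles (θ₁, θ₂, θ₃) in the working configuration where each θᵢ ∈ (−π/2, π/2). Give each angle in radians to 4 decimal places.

θ₁ = -0.0874, θ₂ = 0.8722, θ₃ = -0.1747

arm 1 (φ=0.0°): x'=0.0421, y'=-0.0845
  A=0.0679, B=-0.2505, C=(l²−L²−A²−y'²−z²)/(2L)=0.0895
  γ=atan2(-0.2505,0.0679)=-1.3061;  ψ=arccos(0.3448)=1.2187;  θ1=γ+ψ≈-0.0874
arm 2 (φ=120.0°): x'=-0.0942, y'=0.0058
  A cos θ + B sin θ = C:  0.2042·cos θ + -0.2505·sin θ = -0.0605
  θ2 = atan2(B,A) + arccos(C/0.3232) = 0.8722
arm 3 (φ=240.0°): x'=0.0521, y'=0.0787
  A cos θ + B sin θ = C:  0.0579·cos θ + -0.2505·sin θ = 0.1005
  √(A²+B²)=0.2571;  θ3 = -1.3438+1.1691 ≈ -0.1747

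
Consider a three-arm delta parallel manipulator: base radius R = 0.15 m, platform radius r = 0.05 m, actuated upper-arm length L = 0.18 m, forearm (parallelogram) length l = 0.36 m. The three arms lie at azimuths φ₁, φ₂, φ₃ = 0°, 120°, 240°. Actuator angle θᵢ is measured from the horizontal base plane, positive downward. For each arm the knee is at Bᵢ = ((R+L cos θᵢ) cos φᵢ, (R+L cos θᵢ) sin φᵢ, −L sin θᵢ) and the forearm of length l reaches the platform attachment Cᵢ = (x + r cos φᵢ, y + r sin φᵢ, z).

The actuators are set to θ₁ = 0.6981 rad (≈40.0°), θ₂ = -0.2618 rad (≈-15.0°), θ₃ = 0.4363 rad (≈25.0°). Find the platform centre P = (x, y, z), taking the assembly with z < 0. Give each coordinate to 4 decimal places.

arm 1 at φ=0.0°: (R−r)+L cos θ1 = 0.2379;  centre 1 = (0.2379, 0.0000, -0.1157)
centre 2 = (0.2739·cos120.0°, 0.2739·sin120.0°, 0.0466) = (-0.1369, 0.2372, 0.0466)
φ3=240.0°: virtual centre (-0.1316, -0.2279, -0.0761), radius l
subtract pairs → two planes through P
plane₁₂: -0.7496x+0.4744y+0.3246z = 0.0072
det = 0.6922;  x = -0.0082+0.2680z,  y = 0.0022+-0.2606z
sphere 1 gives Az²+Bz+C=0 with A=1.1398, B=0.0983, C=-0.0556;  B²−4AC=0.2634;  roots -0.2683, 0.1820;  negative root z = -0.2683
x = -0.0801, y = 0.0721

(-0.0801, 0.0721, -0.2683)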